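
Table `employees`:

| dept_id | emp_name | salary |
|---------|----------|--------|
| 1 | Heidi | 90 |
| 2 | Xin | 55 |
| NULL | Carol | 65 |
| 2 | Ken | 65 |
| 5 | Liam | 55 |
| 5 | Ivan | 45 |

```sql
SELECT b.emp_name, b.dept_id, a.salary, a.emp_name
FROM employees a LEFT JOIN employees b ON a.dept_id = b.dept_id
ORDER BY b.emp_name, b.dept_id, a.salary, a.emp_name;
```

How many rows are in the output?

10

LEFT JOIN keeps every row from `employees a`; unmatched rows get NULL for `employees b`'s columns.
Matching on a.dept_id = b.dept_id. A NULL in a compared column never satisfies the condition.
- a row (dept_id=1): matches 1 b row(s) → 1 output row(s).
- a row (dept_id=2): matches 2 b row(s) → 2 output row(s).
- a row (dept_id=NULL): no match → kept, b columns NULL.
- a row (dept_id=2): matches 2 b row(s) → 2 output row(s).
- a row (dept_id=5): matches 2 b row(s) → 2 output row(s).
- a row (dept_id=5): matches 2 b row(s) → 2 output row(s).
Total: 9 matched + 1 padded = 10 rows.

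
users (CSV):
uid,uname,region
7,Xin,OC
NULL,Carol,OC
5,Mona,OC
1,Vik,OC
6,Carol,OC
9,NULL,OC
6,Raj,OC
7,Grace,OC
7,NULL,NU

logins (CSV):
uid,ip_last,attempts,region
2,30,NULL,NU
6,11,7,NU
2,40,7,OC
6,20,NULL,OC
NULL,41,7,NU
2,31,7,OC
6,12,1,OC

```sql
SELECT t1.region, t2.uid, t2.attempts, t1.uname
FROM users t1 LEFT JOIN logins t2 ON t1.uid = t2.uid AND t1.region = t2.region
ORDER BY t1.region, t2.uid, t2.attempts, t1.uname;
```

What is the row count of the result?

LEFT JOIN keeps every row from `users`; unmatched rows get NULL for `logins`'s columns.
Matching on t1.uid = t2.uid AND t1.region = t2.region. A NULL in a compared column never satisfies the condition.
- t1 (uid=7, region=OC) has no partner → padded with NULL.
- t1 (uid=NULL, region=OC) has no partner → padded with NULL.
- t1 (uid=5, region=OC) has no partner → padded with NULL.
- t1 (uid=1, region=OC) has no partner → padded with NULL.
- t1 (uid=6, region=OC) pairs with 2 row(s) of t2.
- t1 (uid=9, region=OC) has no partner → padded with NULL.
- t1 (uid=6, region=OC) pairs with 2 row(s) of t2.
- t1 (uid=7, region=OC) has no partner → padded with NULL.
- t1 (uid=7, region=NU) has no partner → padded with NULL.
Total: 4 matched + 7 padded = 11 rows.

11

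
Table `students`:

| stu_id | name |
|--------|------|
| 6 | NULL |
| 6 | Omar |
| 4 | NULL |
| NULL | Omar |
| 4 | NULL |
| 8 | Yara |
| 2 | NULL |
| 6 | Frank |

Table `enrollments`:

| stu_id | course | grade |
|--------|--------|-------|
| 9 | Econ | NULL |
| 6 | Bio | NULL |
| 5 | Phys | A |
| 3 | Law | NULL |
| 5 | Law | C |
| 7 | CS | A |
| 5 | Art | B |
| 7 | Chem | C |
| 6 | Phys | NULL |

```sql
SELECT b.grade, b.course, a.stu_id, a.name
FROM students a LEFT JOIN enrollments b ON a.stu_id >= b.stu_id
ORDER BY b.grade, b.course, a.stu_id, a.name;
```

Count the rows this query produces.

LEFT JOIN keeps every row from `students`; unmatched rows get NULL for `enrollments`'s columns.
Matching on a.stu_id >= b.stu_id. A NULL in a compared column never satisfies the condition.
Matched pairs: 28; unmatched a rows kept: 2.
Total: 28 matched + 2 padded = 30 rows.

30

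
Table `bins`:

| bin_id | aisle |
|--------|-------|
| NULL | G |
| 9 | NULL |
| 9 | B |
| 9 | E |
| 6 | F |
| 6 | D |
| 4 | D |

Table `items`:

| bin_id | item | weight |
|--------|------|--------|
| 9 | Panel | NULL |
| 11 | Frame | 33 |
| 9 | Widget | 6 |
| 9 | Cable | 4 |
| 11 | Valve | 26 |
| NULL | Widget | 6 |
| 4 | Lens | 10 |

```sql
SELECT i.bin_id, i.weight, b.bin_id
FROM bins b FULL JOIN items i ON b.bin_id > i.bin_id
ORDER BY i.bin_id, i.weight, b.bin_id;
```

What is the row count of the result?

13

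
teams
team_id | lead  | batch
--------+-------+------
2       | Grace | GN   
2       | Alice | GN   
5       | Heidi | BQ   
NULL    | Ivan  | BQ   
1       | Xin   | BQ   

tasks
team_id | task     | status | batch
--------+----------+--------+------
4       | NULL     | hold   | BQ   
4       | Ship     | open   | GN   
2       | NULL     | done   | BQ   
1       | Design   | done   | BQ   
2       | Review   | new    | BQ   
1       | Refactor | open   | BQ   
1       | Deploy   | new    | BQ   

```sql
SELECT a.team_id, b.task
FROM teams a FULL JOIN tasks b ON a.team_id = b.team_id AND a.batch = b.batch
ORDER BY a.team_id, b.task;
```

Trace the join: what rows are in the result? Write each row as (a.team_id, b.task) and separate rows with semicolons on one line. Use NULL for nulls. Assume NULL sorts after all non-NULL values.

FULL OUTER JOIN keeps every row from both sides; unmatched rows get NULL for the other side's columns.
Matching on a.team_id = b.team_id AND a.batch = b.batch. A NULL in a compared column never satisfies the condition.
- a[0] team_id=2, batch=GN → no match; kept with NULLs on the b side.
- a[1] team_id=2, batch=GN → no match; kept with NULLs on the b side.
- a[2] team_id=5, batch=BQ → no match; kept with NULLs on the b side.
- a[3] team_id=NULL, batch=BQ → no match; kept with NULLs on the b side.
- a[4] team_id=1, batch=BQ → 3 match(es) in b → 3 row(s).
- 4 row(s) from b found no a partner → padded with NULL.

(1, Deploy); (1, Design); (1, Refactor); (2, NULL); (2, NULL); (5, NULL); (NULL, Review); (NULL, Ship); (NULL, NULL); (NULL, NULL); (NULL, NULL)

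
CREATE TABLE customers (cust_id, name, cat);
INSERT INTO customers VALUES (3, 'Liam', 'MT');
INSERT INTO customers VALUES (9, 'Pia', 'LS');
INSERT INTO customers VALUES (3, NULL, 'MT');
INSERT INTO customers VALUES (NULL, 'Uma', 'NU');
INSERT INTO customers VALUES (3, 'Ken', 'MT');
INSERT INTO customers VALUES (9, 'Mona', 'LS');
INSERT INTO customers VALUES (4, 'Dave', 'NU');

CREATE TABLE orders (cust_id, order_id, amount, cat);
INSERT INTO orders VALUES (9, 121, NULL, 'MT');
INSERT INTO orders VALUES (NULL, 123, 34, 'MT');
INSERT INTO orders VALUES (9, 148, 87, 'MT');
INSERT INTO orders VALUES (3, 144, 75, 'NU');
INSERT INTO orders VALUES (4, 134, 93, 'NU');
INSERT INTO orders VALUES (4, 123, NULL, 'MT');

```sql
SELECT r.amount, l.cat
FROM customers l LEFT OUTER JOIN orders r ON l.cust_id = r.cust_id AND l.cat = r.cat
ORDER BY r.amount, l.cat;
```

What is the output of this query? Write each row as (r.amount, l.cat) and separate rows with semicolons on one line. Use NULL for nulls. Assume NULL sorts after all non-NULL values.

(93, NU); (NULL, LS); (NULL, LS); (NULL, MT); (NULL, MT); (NULL, MT); (NULL, NU)

LEFT JOIN keeps every row from `customers`; unmatched rows get NULL for `orders`'s columns.
Matching on l.cust_id = r.cust_id AND l.cat = r.cat. A NULL in a compared column never satisfies the condition.
- l[0] cust_id=3, cat=MT → no match; kept with NULLs on the r side.
- l[1] cust_id=9, cat=LS → no match; kept with NULLs on the r side.
- l[2] cust_id=3, cat=MT → no match; kept with NULLs on the r side.
- l[3] cust_id=NULL, cat=NU → no match; kept with NULLs on the r side.
- l[4] cust_id=3, cat=MT → no match; kept with NULLs on the r side.
- l[5] cust_id=9, cat=LS → no match; kept with NULLs on the r side.
- l[6] cust_id=4, cat=NU → 1 match(es) in r → 1 row(s).
After projecting and ordering:
r.amount | l.cat
93 | NU
NULL | LS
NULL | LS
NULL | MT
NULL | MT
NULL | MT
NULL | NU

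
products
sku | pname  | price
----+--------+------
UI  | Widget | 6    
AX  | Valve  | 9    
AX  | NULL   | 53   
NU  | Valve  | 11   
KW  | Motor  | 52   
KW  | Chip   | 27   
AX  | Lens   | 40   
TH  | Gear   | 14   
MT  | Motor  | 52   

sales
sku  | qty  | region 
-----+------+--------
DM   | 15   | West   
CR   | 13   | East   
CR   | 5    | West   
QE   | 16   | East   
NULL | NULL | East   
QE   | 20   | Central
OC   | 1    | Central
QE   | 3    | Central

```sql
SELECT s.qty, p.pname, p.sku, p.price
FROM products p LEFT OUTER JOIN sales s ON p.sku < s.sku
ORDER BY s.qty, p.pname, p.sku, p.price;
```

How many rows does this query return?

39

LEFT JOIN keeps every row from `products`; unmatched rows get NULL for `sales`'s columns.
Matching on p.sku < s.sku. A NULL in a compared column never satisfies the condition.
- sku=UI: no s row matches, row kept with s columns NULL.
- sku=AX: 7 matching s row(s), so 7 row(s) emitted.
- sku=AX: 7 matching s row(s), so 7 row(s) emitted.
- sku=NU: 4 matching s row(s), so 4 row(s) emitted.
- sku=KW: 4 matching s row(s), so 4 row(s) emitted.
- sku=KW: 4 matching s row(s), so 4 row(s) emitted.
- sku=AX: 7 matching s row(s), so 7 row(s) emitted.
- sku=TH: no s row matches, row kept with s columns NULL.
- sku=MT: 4 matching s row(s), so 4 row(s) emitted.
Total: 37 matched + 2 padded = 39 rows.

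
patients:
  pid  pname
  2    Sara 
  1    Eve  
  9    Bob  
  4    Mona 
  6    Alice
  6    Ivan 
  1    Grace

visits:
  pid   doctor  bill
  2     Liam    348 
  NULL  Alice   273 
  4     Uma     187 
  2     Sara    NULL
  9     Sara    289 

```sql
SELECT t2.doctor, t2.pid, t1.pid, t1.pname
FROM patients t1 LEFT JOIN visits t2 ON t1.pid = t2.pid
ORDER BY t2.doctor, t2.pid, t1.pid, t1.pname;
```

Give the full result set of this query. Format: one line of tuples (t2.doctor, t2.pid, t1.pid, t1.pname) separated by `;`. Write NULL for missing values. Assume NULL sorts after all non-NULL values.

(Liam, 2, 2, Sara); (Sara, 2, 2, Sara); (Sara, 9, 9, Bob); (Uma, 4, 4, Mona); (NULL, NULL, 1, Eve); (NULL, NULL, 1, Grace); (NULL, NULL, 6, Alice); (NULL, NULL, 6, Ivan)

LEFT JOIN keeps every row from `patients`; unmatched rows get NULL for `visits`'s columns.
Matching on t1.pid = t2.pid. A NULL in a compared column never satisfies the condition.
- t1 (pid=2) pairs with 2 row(s) of t2.
- t1 (pid=1) has no partner → padded with NULL.
- t1 (pid=9) pairs with 1 row(s) of t2.
- t1 (pid=4) pairs with 1 row(s) of t2.
- t1 (pid=6) has no partner → padded with NULL.
- t1 (pid=6) has no partner → padded with NULL.
- t1 (pid=1) has no partner → padded with NULL.
After projecting and ordering:
t2.doctor | t2.pid | t1.pid | t1.pname
Liam | 2 | 2 | Sara
Sara | 2 | 2 | Sara
Sara | 9 | 9 | Bob
Uma | 4 | 4 | Mona
NULL | NULL | 1 | Eve
NULL | NULL | 1 | Grace
NULL | NULL | 6 | Alice
NULL | NULL | 6 | Ivan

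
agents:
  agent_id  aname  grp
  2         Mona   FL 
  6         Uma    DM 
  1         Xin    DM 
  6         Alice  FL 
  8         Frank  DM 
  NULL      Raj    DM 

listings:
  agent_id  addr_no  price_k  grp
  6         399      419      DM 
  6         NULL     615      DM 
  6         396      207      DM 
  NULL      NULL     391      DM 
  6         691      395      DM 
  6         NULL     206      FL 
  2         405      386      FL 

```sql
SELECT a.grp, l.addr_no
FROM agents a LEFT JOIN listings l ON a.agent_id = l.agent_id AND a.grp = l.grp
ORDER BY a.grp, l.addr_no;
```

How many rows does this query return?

9

LEFT JOIN keeps every row from `agents`; unmatched rows get NULL for `listings`'s columns.
Matching on a.agent_id = l.agent_id AND a.grp = l.grp. A NULL in a compared column never satisfies the condition.
- agent_id=2, grp=FL: 1 matching l row(s), so 1 row(s) emitted.
- agent_id=6, grp=DM: 4 matching l row(s), so 4 row(s) emitted.
- agent_id=1, grp=DM: no l row matches, row kept with l columns NULL.
- agent_id=6, grp=FL: 1 matching l row(s), so 1 row(s) emitted.
- agent_id=8, grp=DM: no l row matches, row kept with l columns NULL.
- agent_id=NULL, grp=DM: no l row matches, row kept with l columns NULL.
Total: 6 matched + 3 padded = 9 rows.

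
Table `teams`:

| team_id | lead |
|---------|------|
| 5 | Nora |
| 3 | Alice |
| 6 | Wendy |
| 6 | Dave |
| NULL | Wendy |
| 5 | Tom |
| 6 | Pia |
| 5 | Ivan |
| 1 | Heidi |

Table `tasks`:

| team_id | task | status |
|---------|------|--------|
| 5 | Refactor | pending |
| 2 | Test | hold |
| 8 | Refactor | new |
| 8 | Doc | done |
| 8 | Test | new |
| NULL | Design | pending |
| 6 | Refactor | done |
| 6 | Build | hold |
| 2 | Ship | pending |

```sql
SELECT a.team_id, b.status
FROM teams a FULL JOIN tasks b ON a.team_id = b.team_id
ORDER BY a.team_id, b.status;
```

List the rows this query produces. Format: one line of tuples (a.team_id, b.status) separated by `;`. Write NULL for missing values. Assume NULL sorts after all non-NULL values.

(1, NULL); (3, NULL); (5, pending); (5, pending); (5, pending); (6, done); (6, done); (6, done); (6, hold); (6, hold); (6, hold); (NULL, done); (NULL, hold); (NULL, new); (NULL, new); (NULL, pending); (NULL, pending); (NULL, NULL)

FULL OUTER JOIN keeps every row from both sides; unmatched rows get NULL for the other side's columns.
Matching on a.team_id = b.team_id. A NULL in a compared column never satisfies the condition.
- a[0] team_id=5 → 1 match(es) in b → 1 row(s).
- a[1] team_id=3 → no match; kept with NULLs on the b side.
- a[2] team_id=6 → 2 match(es) in b → 2 row(s).
- a[3] team_id=6 → 2 match(es) in b → 2 row(s).
- a[4] team_id=NULL → no match; kept with NULLs on the b side.
- a[5] team_id=5 → 1 match(es) in b → 1 row(s).
- a[6] team_id=6 → 2 match(es) in b → 2 row(s).
- a[7] team_id=5 → 1 match(es) in b → 1 row(s).
- a[8] team_id=1 → no match; kept with NULLs on the b side.
- 6 b row(s) had no a match → kept, a columns NULL.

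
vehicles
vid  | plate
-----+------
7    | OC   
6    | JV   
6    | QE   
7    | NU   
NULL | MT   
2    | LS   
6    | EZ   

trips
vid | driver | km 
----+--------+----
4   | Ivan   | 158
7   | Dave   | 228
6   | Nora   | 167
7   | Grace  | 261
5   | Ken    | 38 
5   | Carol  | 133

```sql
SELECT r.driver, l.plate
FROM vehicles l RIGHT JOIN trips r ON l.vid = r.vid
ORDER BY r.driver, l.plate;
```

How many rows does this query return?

RIGHT JOIN keeps every row from `trips`; unmatched rows get NULL for `vehicles`'s columns.
Matching on l.vid = r.vid. A NULL in a compared column never satisfies the condition.
- vid=7: 2 matching r row(s), so 2 row(s) emitted.
- vid=6: 1 matching r row(s), so 1 row(s) emitted.
- vid=6: 1 matching r row(s), so 1 row(s) emitted.
- vid=7: 2 matching r row(s), so 2 row(s) emitted.
- vid=NULL: no matching r row.
- vid=2: no matching r row.
- vid=6: 1 matching r row(s), so 1 row(s) emitted.
- 3 r row(s) had no l match → kept, l columns NULL.
Total: 7 matched + 3 padded = 10 rows.

10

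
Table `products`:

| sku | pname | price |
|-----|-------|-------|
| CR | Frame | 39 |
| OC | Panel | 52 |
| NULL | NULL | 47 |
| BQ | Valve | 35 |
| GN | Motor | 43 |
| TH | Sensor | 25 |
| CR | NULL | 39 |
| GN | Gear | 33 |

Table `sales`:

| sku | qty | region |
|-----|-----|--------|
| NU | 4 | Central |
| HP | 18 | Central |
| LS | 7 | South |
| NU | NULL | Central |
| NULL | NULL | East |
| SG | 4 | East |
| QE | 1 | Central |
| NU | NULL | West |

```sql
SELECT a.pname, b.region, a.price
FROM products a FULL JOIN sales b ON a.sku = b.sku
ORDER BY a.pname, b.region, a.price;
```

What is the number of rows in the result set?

16

FULL OUTER JOIN keeps every row from both sides; unmatched rows get NULL for the other side's columns.
Matching on a.sku = b.sku. A NULL in a compared column never satisfies the condition.
- a[0] sku=CR → no match; kept with NULLs on the b side.
- a[1] sku=OC → no match; kept with NULLs on the b side.
- a[2] sku=NULL → no match; kept with NULLs on the b side.
- a[3] sku=BQ → no match; kept with NULLs on the b side.
- a[4] sku=GN → no match; kept with NULLs on the b side.
- a[5] sku=TH → no match; kept with NULLs on the b side.
- a[6] sku=CR → no match; kept with NULLs on the b side.
- a[7] sku=GN → no match; kept with NULLs on the b side.
- plus 8 unmatched b row(s), each kept with NULL a columns.
Total: 0 matched + 16 padded = 16 rows.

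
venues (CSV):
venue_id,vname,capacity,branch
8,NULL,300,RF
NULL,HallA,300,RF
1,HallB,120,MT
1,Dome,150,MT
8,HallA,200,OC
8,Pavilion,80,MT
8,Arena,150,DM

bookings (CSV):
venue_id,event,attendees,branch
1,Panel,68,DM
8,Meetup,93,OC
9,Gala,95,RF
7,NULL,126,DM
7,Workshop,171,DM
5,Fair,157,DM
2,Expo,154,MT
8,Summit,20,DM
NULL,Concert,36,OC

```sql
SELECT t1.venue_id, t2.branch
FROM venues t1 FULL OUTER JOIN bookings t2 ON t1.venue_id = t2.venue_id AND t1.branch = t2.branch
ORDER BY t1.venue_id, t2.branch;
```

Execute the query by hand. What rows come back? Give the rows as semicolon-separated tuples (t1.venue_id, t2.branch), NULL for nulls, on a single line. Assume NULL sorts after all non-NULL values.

(1, NULL); (1, NULL); (8, DM); (8, OC); (8, NULL); (8, NULL); (NULL, DM); (NULL, DM); (NULL, DM); (NULL, DM); (NULL, MT); (NULL, OC); (NULL, RF); (NULL, NULL)

FULL OUTER JOIN keeps every row from both sides; unmatched rows get NULL for the other side's columns.
Matching on t1.venue_id = t2.venue_id AND t1.branch = t2.branch. A NULL in a compared column never satisfies the condition.
- t1 (venue_id=8, branch=RF) has no partner → padded with NULL.
- t1 (venue_id=NULL, branch=RF) has no partner → padded with NULL.
- t1 (venue_id=1, branch=MT) has no partner → padded with NULL.
- t1 (venue_id=1, branch=MT) has no partner → padded with NULL.
- t1 (venue_id=8, branch=OC) pairs with 1 row(s) of t2.
- t1 (venue_id=8, branch=MT) has no partner → padded with NULL.
- t1 (venue_id=8, branch=DM) pairs with 1 row(s) of t2.
- 7 t2 row(s) had no t1 match → kept, t1 columns NULL.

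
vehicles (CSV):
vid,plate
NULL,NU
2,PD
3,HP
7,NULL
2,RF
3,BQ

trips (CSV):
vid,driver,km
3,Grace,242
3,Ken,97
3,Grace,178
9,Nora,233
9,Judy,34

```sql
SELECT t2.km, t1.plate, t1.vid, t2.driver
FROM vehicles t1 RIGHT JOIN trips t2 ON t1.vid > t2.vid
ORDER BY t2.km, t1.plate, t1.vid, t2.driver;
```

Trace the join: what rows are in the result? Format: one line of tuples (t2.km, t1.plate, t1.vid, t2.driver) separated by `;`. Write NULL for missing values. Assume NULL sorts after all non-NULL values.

RIGHT JOIN keeps every row from `trips`; unmatched rows get NULL for `vehicles`'s columns.
Matching on t1.vid > t2.vid. A NULL in a compared column never satisfies the condition.
Matched pairs: 3; unmatched t2 rows kept: 2.

(34, NULL, NULL, Judy); (97, NULL, 7, Ken); (178, NULL, 7, Grace); (233, NULL, NULL, Nora); (242, NULL, 7, Grace)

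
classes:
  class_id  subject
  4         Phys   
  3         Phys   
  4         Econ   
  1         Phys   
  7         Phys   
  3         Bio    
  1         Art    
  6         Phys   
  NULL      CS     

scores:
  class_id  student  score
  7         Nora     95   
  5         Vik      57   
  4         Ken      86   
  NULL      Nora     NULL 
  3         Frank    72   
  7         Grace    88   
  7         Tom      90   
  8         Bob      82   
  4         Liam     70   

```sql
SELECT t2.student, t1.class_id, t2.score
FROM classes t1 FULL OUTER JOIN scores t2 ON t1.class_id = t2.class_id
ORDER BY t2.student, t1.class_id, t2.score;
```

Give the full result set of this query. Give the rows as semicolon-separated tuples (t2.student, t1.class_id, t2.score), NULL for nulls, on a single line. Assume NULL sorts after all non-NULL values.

(Bob, NULL, 82); (Frank, 3, 72); (Frank, 3, 72); (Grace, 7, 88); (Ken, 4, 86); (Ken, 4, 86); (Liam, 4, 70); (Liam, 4, 70); (Nora, 7, 95); (Nora, NULL, NULL); (Tom, 7, 90); (Vik, NULL, 57); (NULL, 1, NULL); (NULL, 1, NULL); (NULL, 6, NULL); (NULL, NULL, NULL)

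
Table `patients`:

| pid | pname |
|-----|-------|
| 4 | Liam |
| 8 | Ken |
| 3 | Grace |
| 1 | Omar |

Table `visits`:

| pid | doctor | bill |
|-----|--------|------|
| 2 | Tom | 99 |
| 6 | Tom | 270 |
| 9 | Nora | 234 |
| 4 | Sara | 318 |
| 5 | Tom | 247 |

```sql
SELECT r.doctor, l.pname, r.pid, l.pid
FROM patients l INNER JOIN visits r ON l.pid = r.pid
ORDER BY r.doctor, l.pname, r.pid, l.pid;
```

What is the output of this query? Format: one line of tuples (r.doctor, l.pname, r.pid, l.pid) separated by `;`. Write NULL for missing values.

INNER JOIN keeps only pairs where the ON condition holds.
Matching on l.pid = r.pid.
- l (pid=4) pairs with 1 row(s) of r.
- l (pid=8) has no partner → excluded.
- l (pid=3) has no partner → excluded.
- l (pid=1) has no partner → excluded.
After projecting and ordering:
r.doctor | l.pname | r.pid | l.pid
Sara | Liam | 4 | 4

(Sara, Liam, 4, 4)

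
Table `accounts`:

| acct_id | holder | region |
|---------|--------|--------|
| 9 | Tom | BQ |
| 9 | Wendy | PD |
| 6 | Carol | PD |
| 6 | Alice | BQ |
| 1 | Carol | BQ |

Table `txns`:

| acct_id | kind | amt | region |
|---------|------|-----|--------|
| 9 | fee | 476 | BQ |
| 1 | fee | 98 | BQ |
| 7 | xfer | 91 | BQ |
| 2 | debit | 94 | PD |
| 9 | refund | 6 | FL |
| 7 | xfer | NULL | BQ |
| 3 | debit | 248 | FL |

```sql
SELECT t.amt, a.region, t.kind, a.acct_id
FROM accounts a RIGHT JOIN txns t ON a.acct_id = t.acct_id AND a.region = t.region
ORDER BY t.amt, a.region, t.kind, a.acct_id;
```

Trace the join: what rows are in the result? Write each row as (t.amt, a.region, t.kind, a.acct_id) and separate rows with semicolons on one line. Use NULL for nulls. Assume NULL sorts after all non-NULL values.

RIGHT JOIN keeps every row from `txns`; unmatched rows get NULL for `accounts`'s columns.
Matching on a.acct_id = t.acct_id AND a.region = t.region.
- a row (acct_id=9, region=BQ): matches 1 t row(s) → 1 output row(s).
- a row (acct_id=9, region=PD): no match.
- a row (acct_id=6, region=PD): no match.
- a row (acct_id=6, region=BQ): no match.
- a row (acct_id=1, region=BQ): matches 1 t row(s) → 1 output row(s).
- 5 t row(s) had no a match → kept, a columns NULL.
After projecting and ordering:
t.amt | a.region | t.kind | a.acct_id
6 | NULL | refund | NULL
91 | NULL | xfer | NULL
94 | NULL | debit | NULL
98 | BQ | fee | 1
248 | NULL | debit | NULL
476 | BQ | fee | 9
NULL | NULL | xfer | NULL

(6, NULL, refund, NULL); (91, NULL, xfer, NULL); (94, NULL, debit, NULL); (98, BQ, fee, 1); (248, NULL, debit, NULL); (476, BQ, fee, 9); (NULL, NULL, xfer, NULL)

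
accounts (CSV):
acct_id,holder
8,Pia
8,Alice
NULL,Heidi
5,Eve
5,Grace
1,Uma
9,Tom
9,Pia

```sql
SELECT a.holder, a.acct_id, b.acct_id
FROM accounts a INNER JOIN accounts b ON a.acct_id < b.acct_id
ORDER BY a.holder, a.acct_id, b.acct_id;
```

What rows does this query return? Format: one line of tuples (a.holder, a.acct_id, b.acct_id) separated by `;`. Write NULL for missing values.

(Alice, 8, 9); (Alice, 8, 9); (Eve, 5, 8); (Eve, 5, 8); (Eve, 5, 9); (Eve, 5, 9); (Grace, 5, 8); (Grace, 5, 8); (Grace, 5, 9); (Grace, 5, 9); (Pia, 8, 9); (Pia, 8, 9); (Uma, 1, 5); (Uma, 1, 5); (Uma, 1, 8); (Uma, 1, 8); (Uma, 1, 9); (Uma, 1, 9)

INNER JOIN keeps only pairs where the ON condition holds.
Matching on a.acct_id < b.acct_id. A NULL in a compared column never satisfies the condition.
- a[0] acct_id=8 → 2 match(es) in b → 2 row(s).
- a[1] acct_id=8 → 2 match(es) in b → 2 row(s).
- a[2] acct_id=NULL → no match; dropped.
- a[3] acct_id=5 → 4 match(es) in b → 4 row(s).
- a[4] acct_id=5 → 4 match(es) in b → 4 row(s).
- a[5] acct_id=1 → 6 match(es) in b → 6 row(s).
- a[6] acct_id=9 → no match; dropped.
- a[7] acct_id=9 → no match; dropped.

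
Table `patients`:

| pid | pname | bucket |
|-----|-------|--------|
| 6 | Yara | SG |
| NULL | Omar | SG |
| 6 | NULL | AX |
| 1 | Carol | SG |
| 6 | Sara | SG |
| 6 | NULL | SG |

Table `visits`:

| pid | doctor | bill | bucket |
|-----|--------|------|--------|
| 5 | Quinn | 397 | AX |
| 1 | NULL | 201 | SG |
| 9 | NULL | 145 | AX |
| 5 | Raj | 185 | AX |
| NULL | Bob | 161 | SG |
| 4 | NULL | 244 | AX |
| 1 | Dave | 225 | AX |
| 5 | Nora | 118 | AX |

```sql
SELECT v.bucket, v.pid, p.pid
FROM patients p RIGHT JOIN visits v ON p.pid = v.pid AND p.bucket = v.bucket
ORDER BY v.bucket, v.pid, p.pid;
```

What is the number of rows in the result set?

8

RIGHT JOIN keeps every row from `visits`; unmatched rows get NULL for `patients`'s columns.
Matching on p.pid = v.pid AND p.bucket = v.bucket. A NULL in a compared column never satisfies the condition.
- pid=6, bucket=SG: no matching v row.
- pid=NULL, bucket=SG: no matching v row.
- pid=6, bucket=AX: no matching v row.
- pid=1, bucket=SG: 1 matching v row(s), so 1 row(s) emitted.
- pid=6, bucket=SG: no matching v row.
- pid=6, bucket=SG: no matching v row.
- 7 row(s) from v found no p partner → padded with NULL.
Total: 1 matched + 7 padded = 8 rows.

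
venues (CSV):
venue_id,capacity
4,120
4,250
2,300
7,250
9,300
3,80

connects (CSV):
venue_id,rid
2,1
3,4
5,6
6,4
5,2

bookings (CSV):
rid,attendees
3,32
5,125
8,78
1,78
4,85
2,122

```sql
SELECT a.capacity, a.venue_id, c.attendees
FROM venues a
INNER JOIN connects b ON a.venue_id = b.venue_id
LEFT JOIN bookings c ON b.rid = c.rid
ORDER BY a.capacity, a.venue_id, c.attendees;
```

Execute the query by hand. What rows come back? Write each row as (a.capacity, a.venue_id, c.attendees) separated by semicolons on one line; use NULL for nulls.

(80, 3, 85); (300, 2, 78)

Step 1 — a INNER JOIN b on venue_id → 2 row(s).
Then LEFT JOIN `bookings c` on rid: each of those 2 rows is kept; rows whose b.rid has no match in c get NULL for c's columns.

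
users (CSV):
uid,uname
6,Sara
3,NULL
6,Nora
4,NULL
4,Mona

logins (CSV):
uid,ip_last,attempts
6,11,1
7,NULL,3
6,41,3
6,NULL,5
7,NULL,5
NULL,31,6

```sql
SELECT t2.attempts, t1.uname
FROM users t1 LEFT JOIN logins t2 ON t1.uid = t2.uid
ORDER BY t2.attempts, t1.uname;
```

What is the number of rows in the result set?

LEFT JOIN keeps every row from `users`; unmatched rows get NULL for `logins`'s columns.
Matching on t1.uid = t2.uid. A NULL in a compared column never satisfies the condition.
- t1 (uid=6) pairs with 3 row(s) of t2.
- t1 (uid=3) has no partner → padded with NULL.
- t1 (uid=6) pairs with 3 row(s) of t2.
- t1 (uid=4) has no partner → padded with NULL.
- t1 (uid=4) has no partner → padded with NULL.
Total: 6 matched + 3 padded = 9 rows.

9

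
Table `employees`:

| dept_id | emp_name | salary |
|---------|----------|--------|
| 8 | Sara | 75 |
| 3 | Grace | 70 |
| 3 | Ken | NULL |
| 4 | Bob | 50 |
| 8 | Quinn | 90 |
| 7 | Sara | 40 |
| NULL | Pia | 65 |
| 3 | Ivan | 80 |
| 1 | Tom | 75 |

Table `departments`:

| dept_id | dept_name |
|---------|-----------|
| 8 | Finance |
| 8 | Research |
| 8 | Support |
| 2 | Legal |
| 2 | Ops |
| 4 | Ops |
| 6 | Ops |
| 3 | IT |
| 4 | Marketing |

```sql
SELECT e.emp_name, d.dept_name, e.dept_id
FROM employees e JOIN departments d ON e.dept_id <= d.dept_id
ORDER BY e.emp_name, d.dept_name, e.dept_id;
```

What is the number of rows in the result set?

45

INNER JOIN keeps only pairs where the ON condition holds.
Matching on e.dept_id <= d.dept_id. A NULL in a compared column never satisfies the condition.
- dept_id=8: 3 matching d row(s), so 3 row(s) emitted.
- dept_id=3: 7 matching d row(s), so 7 row(s) emitted.
- dept_id=3: 7 matching d row(s), so 7 row(s) emitted.
- dept_id=4: 6 matching d row(s), so 6 row(s) emitted.
- dept_id=8: 3 matching d row(s), so 3 row(s) emitted.
- dept_id=7: 3 matching d row(s), so 3 row(s) emitted.
- dept_id=NULL: no matching d row, dropped.
- dept_id=3: 7 matching d row(s), so 7 row(s) emitted.
- dept_id=1: 9 matching d row(s), so 9 row(s) emitted.
Total: 45 rows.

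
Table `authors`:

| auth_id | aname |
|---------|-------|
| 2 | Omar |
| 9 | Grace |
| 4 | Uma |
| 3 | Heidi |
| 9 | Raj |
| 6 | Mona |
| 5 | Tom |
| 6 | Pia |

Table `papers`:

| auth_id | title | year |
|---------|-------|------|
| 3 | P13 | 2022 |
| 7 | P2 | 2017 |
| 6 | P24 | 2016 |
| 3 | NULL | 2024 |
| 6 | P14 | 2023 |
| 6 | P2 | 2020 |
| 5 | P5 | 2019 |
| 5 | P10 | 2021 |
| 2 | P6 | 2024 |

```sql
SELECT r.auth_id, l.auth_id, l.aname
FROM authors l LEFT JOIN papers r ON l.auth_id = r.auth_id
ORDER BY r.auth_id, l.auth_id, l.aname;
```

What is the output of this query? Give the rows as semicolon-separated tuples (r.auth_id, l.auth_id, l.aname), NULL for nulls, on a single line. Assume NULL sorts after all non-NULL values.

(2, 2, Omar); (3, 3, Heidi); (3, 3, Heidi); (5, 5, Tom); (5, 5, Tom); (6, 6, Mona); (6, 6, Mona); (6, 6, Mona); (6, 6, Pia); (6, 6, Pia); (6, 6, Pia); (NULL, 4, Uma); (NULL, 9, Grace); (NULL, 9, Raj)

LEFT JOIN keeps every row from `authors`; unmatched rows get NULL for `papers`'s columns.
Matching on l.auth_id = r.auth_id.
- l[0] auth_id=2 → 1 match(es) in r → 1 row(s).
- l[1] auth_id=9 → no match; kept with NULLs on the r side.
- l[2] auth_id=4 → no match; kept with NULLs on the r side.
- l[3] auth_id=3 → 2 match(es) in r → 2 row(s).
- l[4] auth_id=9 → no match; kept with NULLs on the r side.
- l[5] auth_id=6 → 3 match(es) in r → 3 row(s).
- l[6] auth_id=5 → 2 match(es) in r → 2 row(s).
- l[7] auth_id=6 → 3 match(es) in r → 3 row(s).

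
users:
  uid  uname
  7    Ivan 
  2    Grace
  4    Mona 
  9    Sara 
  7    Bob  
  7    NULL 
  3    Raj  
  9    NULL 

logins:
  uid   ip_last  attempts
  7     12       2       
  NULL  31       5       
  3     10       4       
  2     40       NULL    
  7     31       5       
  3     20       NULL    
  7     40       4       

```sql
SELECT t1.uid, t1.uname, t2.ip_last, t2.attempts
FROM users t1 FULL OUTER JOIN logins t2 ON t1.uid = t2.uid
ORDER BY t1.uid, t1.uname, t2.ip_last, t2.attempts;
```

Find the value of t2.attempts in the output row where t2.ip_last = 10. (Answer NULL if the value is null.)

FULL OUTER JOIN keeps every row from both sides; unmatched rows get NULL for the other side's columns.
Matching on t1.uid = t2.uid. A NULL in a compared column never satisfies the condition.
- t1[0] uid=7 → 3 match(es) in t2 → 3 row(s).
- t1[1] uid=2 → 1 match(es) in t2 → 1 row(s).
- t1[2] uid=4 → no match; kept with NULLs on the t2 side.
- t1[3] uid=9 → no match; kept with NULLs on the t2 side.
- t1[4] uid=7 → 3 match(es) in t2 → 3 row(s).
- t1[5] uid=7 → 3 match(es) in t2 → 3 row(s).
- t1[6] uid=3 → 2 match(es) in t2 → 2 row(s).
- t1[7] uid=9 → no match; kept with NULLs on the t2 side.
- plus 1 unmatched t2 row(s), each kept with NULL t1 columns.

4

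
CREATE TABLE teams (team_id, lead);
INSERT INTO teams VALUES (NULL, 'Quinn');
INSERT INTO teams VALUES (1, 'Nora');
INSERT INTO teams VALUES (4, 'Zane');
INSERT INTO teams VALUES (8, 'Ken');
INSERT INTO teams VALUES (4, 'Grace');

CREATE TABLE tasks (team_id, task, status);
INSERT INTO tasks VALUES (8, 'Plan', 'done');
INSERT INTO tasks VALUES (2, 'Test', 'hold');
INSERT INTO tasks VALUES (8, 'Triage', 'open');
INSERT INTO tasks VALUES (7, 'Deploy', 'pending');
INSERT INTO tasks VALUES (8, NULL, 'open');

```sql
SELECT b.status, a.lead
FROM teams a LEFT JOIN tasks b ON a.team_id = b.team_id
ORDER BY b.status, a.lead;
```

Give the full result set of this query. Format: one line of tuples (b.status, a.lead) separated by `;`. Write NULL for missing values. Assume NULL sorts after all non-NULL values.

LEFT JOIN keeps every row from `teams`; unmatched rows get NULL for `tasks`'s columns.
Matching on a.team_id = b.team_id. A NULL in a compared column never satisfies the condition.
- a (team_id=NULL) has no partner → padded with NULL.
- a (team_id=1) has no partner → padded with NULL.
- a (team_id=4) has no partner → padded with NULL.
- a (team_id=8) pairs with 3 row(s) of b.
- a (team_id=4) has no partner → padded with NULL.
After projecting and ordering:
b.status | a.lead
done | Ken
open | Ken
open | Ken
NULL | Grace
NULL | Nora
NULL | Quinn
NULL | Zane

(done, Ken); (open, Ken); (open, Ken); (NULL, Grace); (NULL, Nora); (NULL, Quinn); (NULL, Zane)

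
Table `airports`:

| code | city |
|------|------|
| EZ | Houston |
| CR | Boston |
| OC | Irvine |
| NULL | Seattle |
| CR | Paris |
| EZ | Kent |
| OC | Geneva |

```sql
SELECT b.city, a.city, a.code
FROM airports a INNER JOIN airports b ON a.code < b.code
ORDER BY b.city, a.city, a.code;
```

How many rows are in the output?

12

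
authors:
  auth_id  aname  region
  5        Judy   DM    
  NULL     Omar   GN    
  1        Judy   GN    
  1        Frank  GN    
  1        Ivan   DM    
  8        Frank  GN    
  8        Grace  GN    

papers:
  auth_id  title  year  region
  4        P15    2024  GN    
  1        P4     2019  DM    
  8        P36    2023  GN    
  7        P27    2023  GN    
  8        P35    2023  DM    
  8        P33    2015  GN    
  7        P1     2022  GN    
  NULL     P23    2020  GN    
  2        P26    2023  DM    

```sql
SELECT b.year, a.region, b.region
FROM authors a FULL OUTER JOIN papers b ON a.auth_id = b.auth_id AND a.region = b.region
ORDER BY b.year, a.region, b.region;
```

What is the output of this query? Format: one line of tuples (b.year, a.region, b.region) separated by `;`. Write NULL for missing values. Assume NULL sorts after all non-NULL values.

FULL OUTER JOIN keeps every row from both sides; unmatched rows get NULL for the other side's columns.
Matching on a.auth_id = b.auth_id AND a.region = b.region. A NULL in a compared column never satisfies the condition.
- a (auth_id=5, region=DM) has no partner → padded with NULL.
- a (auth_id=NULL, region=GN) has no partner → padded with NULL.
- a (auth_id=1, region=GN) has no partner → padded with NULL.
- a (auth_id=1, region=GN) has no partner → padded with NULL.
- a (auth_id=1, region=DM) pairs with 1 row(s) of b.
- a (auth_id=8, region=GN) pairs with 2 row(s) of b.
- a (auth_id=8, region=GN) pairs with 2 row(s) of b.
- 6 b row(s) had no a match → kept, a columns NULL.

(2015, GN, GN); (2015, GN, GN); (2019, DM, DM); (2020, NULL, GN); (2022, NULL, GN); (2023, GN, GN); (2023, GN, GN); (2023, NULL, DM); (2023, NULL, DM); (2023, NULL, GN); (2024, NULL, GN); (NULL, DM, NULL); (NULL, GN, NULL); (NULL, GN, NULL); (NULL, GN, NULL)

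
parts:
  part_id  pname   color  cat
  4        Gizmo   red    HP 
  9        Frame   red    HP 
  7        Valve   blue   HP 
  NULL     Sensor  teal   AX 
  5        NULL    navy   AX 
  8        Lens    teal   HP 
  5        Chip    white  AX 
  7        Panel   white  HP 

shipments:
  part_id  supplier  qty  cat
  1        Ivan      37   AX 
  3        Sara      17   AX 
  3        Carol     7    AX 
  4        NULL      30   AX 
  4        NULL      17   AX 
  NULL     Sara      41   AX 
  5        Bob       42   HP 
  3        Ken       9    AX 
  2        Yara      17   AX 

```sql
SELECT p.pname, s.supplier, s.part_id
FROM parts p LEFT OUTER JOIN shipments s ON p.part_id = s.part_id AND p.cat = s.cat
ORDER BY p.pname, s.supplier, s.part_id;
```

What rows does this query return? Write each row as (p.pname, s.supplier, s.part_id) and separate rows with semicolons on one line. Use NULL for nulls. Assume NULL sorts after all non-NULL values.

LEFT JOIN keeps every row from `parts`; unmatched rows get NULL for `shipments`'s columns.
Matching on p.part_id = s.part_id AND p.cat = s.cat. A NULL in a compared column never satisfies the condition.
- part_id=4, cat=HP: no s row matches, row kept with s columns NULL.
- part_id=9, cat=HP: no s row matches, row kept with s columns NULL.
- part_id=7, cat=HP: no s row matches, row kept with s columns NULL.
- part_id=NULL, cat=AX: no s row matches, row kept with s columns NULL.
- part_id=5, cat=AX: no s row matches, row kept with s columns NULL.
- part_id=8, cat=HP: no s row matches, row kept with s columns NULL.
- part_id=5, cat=AX: no s row matches, row kept with s columns NULL.
- part_id=7, cat=HP: no s row matches, row kept with s columns NULL.
After projecting and ordering:
p.pname | s.supplier | s.part_id
Chip | NULL | NULL
Frame | NULL | NULL
Gizmo | NULL | NULL
Lens | NULL | NULL
Panel | NULL | NULL
Sensor | NULL | NULL
Valve | NULL | NULL
NULL | NULL | NULL

(Chip, NULL, NULL); (Frame, NULL, NULL); (Gizmo, NULL, NULL); (Lens, NULL, NULL); (Panel, NULL, NULL); (Sensor, NULL, NULL); (Valve, NULL, NULL); (NULL, NULL, NULL)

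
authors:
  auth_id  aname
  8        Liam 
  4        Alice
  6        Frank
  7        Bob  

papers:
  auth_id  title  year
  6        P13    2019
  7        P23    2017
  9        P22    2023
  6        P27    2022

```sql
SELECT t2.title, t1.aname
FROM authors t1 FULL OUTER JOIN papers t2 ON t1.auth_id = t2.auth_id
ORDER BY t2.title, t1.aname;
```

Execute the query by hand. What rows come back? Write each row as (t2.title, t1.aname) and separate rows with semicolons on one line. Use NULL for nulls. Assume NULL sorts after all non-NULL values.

(P13, Frank); (P22, NULL); (P23, Bob); (P27, Frank); (NULL, Alice); (NULL, Liam)

FULL OUTER JOIN keeps every row from both sides; unmatched rows get NULL for the other side's columns.
Matching on t1.auth_id = t2.auth_id.
Matched pairs: 3; unmatched t1 rows kept: 2; unmatched t2 rows kept: 1.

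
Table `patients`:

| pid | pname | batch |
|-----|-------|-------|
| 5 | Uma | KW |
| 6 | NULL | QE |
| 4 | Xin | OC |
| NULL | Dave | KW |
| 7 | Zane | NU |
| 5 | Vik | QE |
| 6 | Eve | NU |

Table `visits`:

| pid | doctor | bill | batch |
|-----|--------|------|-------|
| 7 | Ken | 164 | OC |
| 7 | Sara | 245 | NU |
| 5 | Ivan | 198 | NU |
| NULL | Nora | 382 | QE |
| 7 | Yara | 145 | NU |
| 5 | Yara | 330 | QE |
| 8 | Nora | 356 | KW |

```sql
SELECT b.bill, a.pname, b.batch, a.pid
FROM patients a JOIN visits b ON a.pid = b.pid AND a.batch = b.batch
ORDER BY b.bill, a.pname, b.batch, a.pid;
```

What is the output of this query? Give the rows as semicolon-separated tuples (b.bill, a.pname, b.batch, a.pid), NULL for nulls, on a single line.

INNER JOIN keeps only pairs where the ON condition holds.
Matching on a.pid = b.pid AND a.batch = b.batch. A NULL in a compared column never satisfies the condition.
Matched pairs: 3.

(145, Zane, NU, 7); (245, Zane, NU, 7); (330, Vik, QE, 5)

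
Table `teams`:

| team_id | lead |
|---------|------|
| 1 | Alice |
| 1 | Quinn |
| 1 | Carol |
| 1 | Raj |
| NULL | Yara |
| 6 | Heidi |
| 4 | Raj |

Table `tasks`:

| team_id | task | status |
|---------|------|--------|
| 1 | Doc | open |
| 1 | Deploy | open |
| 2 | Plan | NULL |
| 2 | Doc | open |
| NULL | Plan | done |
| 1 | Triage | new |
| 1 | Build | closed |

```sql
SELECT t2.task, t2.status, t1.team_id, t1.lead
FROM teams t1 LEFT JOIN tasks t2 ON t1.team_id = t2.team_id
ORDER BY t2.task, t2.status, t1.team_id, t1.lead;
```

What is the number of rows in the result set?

19

LEFT JOIN keeps every row from `teams`; unmatched rows get NULL for `tasks`'s columns.
Matching on t1.team_id = t2.team_id. A NULL in a compared column never satisfies the condition.
- t1[0] team_id=1 → 4 match(es) in t2 → 4 row(s).
- t1[1] team_id=1 → 4 match(es) in t2 → 4 row(s).
- t1[2] team_id=1 → 4 match(es) in t2 → 4 row(s).
- t1[3] team_id=1 → 4 match(es) in t2 → 4 row(s).
- t1[4] team_id=NULL → no match; kept with NULLs on the t2 side.
- t1[5] team_id=6 → no match; kept with NULLs on the t2 side.
- t1[6] team_id=4 → no match; kept with NULLs on the t2 side.
Total: 16 matched + 3 padded = 19 rows.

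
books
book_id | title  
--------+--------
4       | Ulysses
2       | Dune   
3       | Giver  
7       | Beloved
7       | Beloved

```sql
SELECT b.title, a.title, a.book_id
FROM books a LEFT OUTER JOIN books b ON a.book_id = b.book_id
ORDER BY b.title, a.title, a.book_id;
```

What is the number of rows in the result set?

LEFT JOIN keeps every row from `books a`; unmatched rows get NULL for `books b`'s columns.
Matching on a.book_id = b.book_id.
- book_id=4: 1 matching b row(s), so 1 row(s) emitted.
- book_id=2: 1 matching b row(s), so 1 row(s) emitted.
- book_id=3: 1 matching b row(s), so 1 row(s) emitted.
- book_id=7: 2 matching b row(s), so 2 row(s) emitted.
- book_id=7: 2 matching b row(s), so 2 row(s) emitted.
Total: 7 rows.

7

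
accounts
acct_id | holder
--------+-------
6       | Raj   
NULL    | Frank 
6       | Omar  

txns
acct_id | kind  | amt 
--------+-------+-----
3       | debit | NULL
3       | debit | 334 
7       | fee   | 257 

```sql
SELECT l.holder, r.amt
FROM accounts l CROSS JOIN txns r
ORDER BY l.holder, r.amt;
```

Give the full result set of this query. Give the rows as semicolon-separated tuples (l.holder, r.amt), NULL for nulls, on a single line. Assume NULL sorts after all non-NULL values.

CROSS JOIN pairs every row of `accounts` with every row of `txns`: 3 × 3 = 9 rows.
After projecting and ordering:
l.holder | r.amt
Frank | 257
Frank | 334
Frank | NULL
Omar | 257
Omar | 334
Omar | NULL
Raj | 257
Raj | 334
Raj | NULL

(Frank, 257); (Frank, 334); (Frank, NULL); (Omar, 257); (Omar, 334); (Omar, NULL); (Raj, 257); (Raj, 334); (Raj, NULL)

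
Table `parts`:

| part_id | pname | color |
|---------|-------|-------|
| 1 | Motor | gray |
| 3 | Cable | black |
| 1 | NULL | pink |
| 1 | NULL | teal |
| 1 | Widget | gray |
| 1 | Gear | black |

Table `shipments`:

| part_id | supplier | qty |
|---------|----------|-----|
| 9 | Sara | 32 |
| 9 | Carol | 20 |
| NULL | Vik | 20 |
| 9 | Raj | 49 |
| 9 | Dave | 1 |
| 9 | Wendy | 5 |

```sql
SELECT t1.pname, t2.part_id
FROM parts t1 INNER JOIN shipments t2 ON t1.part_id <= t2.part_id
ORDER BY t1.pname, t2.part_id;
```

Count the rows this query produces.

30

INNER JOIN keeps only pairs where the ON condition holds.
Matching on t1.part_id <= t2.part_id. A NULL in a compared column never satisfies the condition.
- t1 row (part_id=1): matches 5 t2 row(s) → 5 output row(s).
- t1 row (part_id=3): matches 5 t2 row(s) → 5 output row(s).
- t1 row (part_id=1): matches 5 t2 row(s) → 5 output row(s).
- t1 row (part_id=1): matches 5 t2 row(s) → 5 output row(s).
- t1 row (part_id=1): matches 5 t2 row(s) → 5 output row(s).
- t1 row (part_id=1): matches 5 t2 row(s) → 5 output row(s).
Total: 30 rows.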